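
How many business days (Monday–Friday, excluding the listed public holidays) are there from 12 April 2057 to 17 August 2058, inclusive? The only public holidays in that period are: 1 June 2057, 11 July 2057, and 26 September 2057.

349

12 April 2057 is a Thursday.
That's 493 days from start to end, counting both.
493 = 7 × 70 + 3, so there are 70 full weeks plus 3 extra days.
Each full week contributes 5 weekdays (Mon–Fri): 70 × 5 = 350.
The 3 extra days are Thursday, Friday, Saturday — 2 of them qualify.
Total: 350 + 2 = 352.
Holidays: 1 June 2057 (Fri); 11 July 2057 (Wed); 26 September 2057 (Wed).
All 3 holidays fall on weekdays, so subtract 3.
Business days: 352 − 3 = 349.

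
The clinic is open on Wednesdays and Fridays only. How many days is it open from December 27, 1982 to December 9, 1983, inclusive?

December 27, 1982 is a Monday.
The range spans 348 days (inclusive of both endpoints).
348 = 7 × 49 + 5, so there are 49 full weeks plus 5 extra days.
Each full week contributes 2 days from the set (Wed, Fri): 49 × 2 = 98.
The 5 extra days are Mon, Tue, Wed, Thu, Fri — 2 of them qualify.
Total: 98 + 2 = 100.

100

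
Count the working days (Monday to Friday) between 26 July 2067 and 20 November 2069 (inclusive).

607

26 July 2067 is a Tuesday.
From 26 July 2067 to 20 November 2069 is 849 days inclusive.
849 = 7 × 121 + 2, so there are 121 full weeks plus 2 extra days.
Each full week contributes 5 weekdays (Mon–Fri): 121 × 5 = 605.
The 2 extra days are Tue, Wed — 2 of them qualify.
Total: 605 + 2 = 607.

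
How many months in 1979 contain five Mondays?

A month has five Mondays exactly when Monday falls within its first (length − 28) days.
Jan: 31 days, starts Mon → 5 of Mon, Tue, Wed ✓
Feb: 28 days, starts Thu → 5 of (none)
Mar: 31 days, starts Thu → 5 of Thu, Fri, Sat
Apr: 30 days, starts Sun → 5 of Sun, Mon ✓
May: 31 days, starts Tue → 5 of Tue, Wed, Thu
Jun: 30 days, starts Fri → 5 of Fri, Sat
Jul: 31 days, starts Sun → 5 of Sun, Mon, Tue ✓
Aug: 31 days, starts Wed → 5 of Wed, Thu, Fri
Sep: 30 days, starts Sat → 5 of Sat, Sun
Oct: 31 days, starts Mon → 5 of Mon, Tue, Wed ✓
Nov: 30 days, starts Thu → 5 of Thu, Fri
Dec: 31 days, starts Sat → 5 of Sat, Sun, Mon ✓
Months with five Mondays: Jan, Apr, Jul, Oct, Dec.

5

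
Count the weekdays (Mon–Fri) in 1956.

January 1, 1956 is a Sunday.
The range spans 366 days (inclusive of both endpoints).
366 = 7 × 52 + 2, so there are 52 full weeks plus 2 extra days.
Each full week contributes 5 weekdays (Mon–Fri): 52 × 5 = 260.
The 2 extra days are Sun, Mon — 1 of them qualifies.
Total: 260 + 1 = 261.

261 weekdays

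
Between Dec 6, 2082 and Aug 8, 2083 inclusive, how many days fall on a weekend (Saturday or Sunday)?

71

Dec 6, 2082 is a Sunday.
From Dec 6, 2082 to Aug 8, 2083 is 246 days inclusive.
246 = 7 × 35 + 1, so there are 35 full weeks plus 1 extra day.
Each full week contributes 2 weekend days (Sat, Sun): 35 × 2 = 70.
The 1 extra day is Sunday — 1 of them qualifies.
Total: 70 + 1 = 71.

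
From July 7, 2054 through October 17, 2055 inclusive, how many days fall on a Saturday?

July 7, 2054 is a Tuesday.
From July 7, 2054 to October 17, 2055 is 468 days inclusive.
468 = 7 × 66 + 6, so there are 66 full weeks plus 6 extra days.
Each full week contributes one Saturday: 66 so far.
The 6 extra days are Tue, Wed, Thu, Fri, Sat, Sun — 1 of them qualifies.
Total: 66 + 1 = 67.

67 Saturdays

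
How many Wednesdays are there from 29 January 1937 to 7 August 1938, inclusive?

29 January 1937 is a Friday.
From 29 January 1937 to 7 August 1938 is 556 days inclusive.
556 = 7 × 79 + 3, so there are 79 full weeks plus 3 extra days.
Each full week contributes one Wednesday: 79 so far.
The 3 extra days are Fri, Sat, Sun — none qualify.
Total: 79 + 0 = 79.

79 Wednesdays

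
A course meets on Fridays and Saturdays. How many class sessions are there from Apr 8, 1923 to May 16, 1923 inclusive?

Apr 8, 1923 is a Sunday.
From Apr 8, 1923 to May 16, 1923 is 39 days inclusive.
39 = 7 × 5 + 4, so there are 5 full weeks plus 4 extra days.
Each full week contributes 2 days from the set (Fri, Sat): 5 × 2 = 10.
The 4 extra days are Sunday, Monday, Tuesday, Wednesday — none qualify.
Total: 10 + 0 = 10.

10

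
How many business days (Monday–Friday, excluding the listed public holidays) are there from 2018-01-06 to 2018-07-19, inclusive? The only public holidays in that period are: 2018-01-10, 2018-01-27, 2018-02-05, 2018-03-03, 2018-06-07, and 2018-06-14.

2018-01-06 is a Saturday.
That's 195 days from start to end, counting both.
195 = 7 × 27 + 6, so there are 27 full weeks plus 6 extra days.
Each full week contributes 5 weekdays (Mon–Fri): 27 × 5 = 135.
The 6 extra days are Saturday, Sunday, Monday, Tuesday, Wednesday, Thursday — 4 of them qualify.
Total: 135 + 4 = 139.
Holidays: 2018-01-10 (Wed); 2018-01-27 (Sat); 2018-02-05 (Mon); 2018-03-03 (Sat); 2018-06-07 (Thu); 2018-06-14 (Thu).
4 of the 6 holidays fall on weekdays; the rest are weekends and were already excluded.
Business days: 139 − 4 = 135.

135 business days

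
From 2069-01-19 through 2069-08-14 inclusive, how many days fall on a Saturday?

2069-01-19 is a Saturday.
From 2069-01-19 to 2069-08-14 is 208 days inclusive.
208 = 7 × 29 + 5, so there are 29 full weeks plus 5 extra days.
Each full week contributes one Saturday: 29 so far.
The 5 extra days are Sat, Sun, Mon, Tue, Wed — 1 of them qualifies.
Total: 29 + 1 = 30.

30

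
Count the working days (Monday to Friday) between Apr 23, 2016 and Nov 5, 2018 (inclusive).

Apr 23, 2016 is a Saturday.
From Apr 23, 2016 to Nov 5, 2018 is 927 days inclusive.
927 = 7 × 132 + 3, so there are 132 full weeks plus 3 extra days.
Each full week contributes 5 weekdays (Mon–Fri): 132 × 5 = 660.
The 3 extra days are Sat, Sun, Mon — 1 of them qualifies.
Total: 660 + 1 = 661.

661 weekdays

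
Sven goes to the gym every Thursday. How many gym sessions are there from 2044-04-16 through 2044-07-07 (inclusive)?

2044-04-16 is a Saturday.
That's 83 days from start to end, counting both.
83 = 7 × 11 + 6, so there are 11 full weeks plus 6 extra days.
Each full week contributes one Thursday: 11 so far.
The 6 extra days are Sat, Sun, Mon, Tue, Wed, Thu — 1 of them qualifies.
Total: 11 + 1 = 12.

12 Thursdays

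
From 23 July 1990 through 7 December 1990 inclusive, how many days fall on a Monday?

20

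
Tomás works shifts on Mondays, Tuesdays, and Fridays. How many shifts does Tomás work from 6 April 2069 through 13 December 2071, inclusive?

6 April 2069 is a Saturday.
From 6 April 2069 to 13 December 2071 is 982 days inclusive.
982 = 7 × 140 + 2, so there are 140 full weeks plus 2 extra days.
Each full week contributes 3 days from the set (Mon, Tue, Fri): 140 × 3 = 420.
The 2 extra days are Sat, Sun — none qualify.
Total: 420 + 0 = 420.

420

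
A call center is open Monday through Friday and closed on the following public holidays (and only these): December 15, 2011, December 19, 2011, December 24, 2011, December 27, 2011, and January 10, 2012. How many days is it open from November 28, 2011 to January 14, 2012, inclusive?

November 28, 2011 is a Monday.
The range spans 48 days (inclusive of both endpoints).
48 = 7 × 6 + 6, so there are 6 full weeks plus 6 extra days.
Each full week contributes 5 weekdays (Mon–Fri): 6 × 5 = 30.
The 6 extra days are Mon, Tue, Wed, Thu, Fri, Sat — 5 of them qualify.
Total: 30 + 5 = 35.
Holidays: December 15, 2011 (Thu); December 19, 2011 (Mon); December 24, 2011 (Sat); December 27, 2011 (Tue); January 10, 2012 (Tue).
4 of the 5 holidays fall on weekdays; the rest are weekends and were already excluded.
Business days: 35 − 4 = 31.

31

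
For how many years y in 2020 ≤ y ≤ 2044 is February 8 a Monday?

Day of week of February 8 in each year:
2020: Sat, 2021: Mon ✓, 2022: Tue, 2023: Wed, 2024: Thu, 2025: Sat, 2026: Sun, 2027: Mon ✓, 2028: Tue, 2029: Thu, 2030: Fri, 2031: Sat, 2032: Sun, 2033: Tue, 2034: Wed, 2035: Thu, 2036: Fri, 2037: Sun, 2038: Mon ✓, 2039: Tue, 2040: Wed, 2041: Fri, 2042: Sat, 2043: Sun, 2044: Mon ✓
Mondays: 2021, 2027, 2038, 2044.

4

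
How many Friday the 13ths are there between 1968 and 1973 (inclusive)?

10

Friday-the-13ths by year:
1968: Sep, Dec
1969: Jun
1970: Feb, Mar, Nov
1971: Aug
1972: Oct
1973: Apr, Jul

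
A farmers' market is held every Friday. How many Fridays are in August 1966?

1966-08-01 is a Monday.
From 1966-08-01 to 1966-08-31 is 31 days inclusive.
31 = 7 × 4 + 3, so there are 4 full weeks plus 3 extra days.
Each full week contributes one Friday: 4 so far.
The 3 extra days are Mon, Tue, Wed — none qualify.
Total: 4 + 0 = 4.

4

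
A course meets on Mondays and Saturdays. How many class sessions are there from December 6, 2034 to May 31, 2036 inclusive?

December 6, 2034 is a Wednesday.
From December 6, 2034 to May 31, 2036 is 543 days inclusive.
543 = 7 × 77 + 4, so there are 77 full weeks plus 4 extra days.
Each full week contributes 2 days from the set (Mon, Sat): 77 × 2 = 154.
The 4 extra days are Wednesday, Thursday, Friday, Saturday — 1 of them qualifies.
Total: 154 + 1 = 155.

155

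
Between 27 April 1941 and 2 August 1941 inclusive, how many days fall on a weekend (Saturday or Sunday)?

27 April 1941 is a Sunday.
From 27 April 1941 to 2 August 1941 is 98 days inclusive.
98 = 7 × 14, so the span is exactly 14 full weeks.
Each full week contributes 2 weekend days (Sat, Sun): 14 × 2 = 28.
Total: 28.

28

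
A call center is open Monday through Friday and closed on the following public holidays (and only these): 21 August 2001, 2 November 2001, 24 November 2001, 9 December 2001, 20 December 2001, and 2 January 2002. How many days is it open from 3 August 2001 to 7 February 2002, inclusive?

3 August 2001 is a Friday.
That's 189 days from start to end, counting both.
189 = 7 × 27, so the span is exactly 27 full weeks.
Each full week contributes 5 weekdays (Mon–Fri): 27 × 5 = 135.
Holidays: 21 August 2001 (Tue); 2 November 2001 (Fri); 24 November 2001 (Sat); 9 December 2001 (Sun); 20 December 2001 (Thu); 2 January 2002 (Wed).
4 of the 6 holidays fall on weekdays; the rest are weekends and were already excluded.
Business days: 135 − 4 = 131.

131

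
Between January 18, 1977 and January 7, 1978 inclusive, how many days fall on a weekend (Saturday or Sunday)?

101

January 18, 1977 is a Tuesday.
That's 355 days from start to end, counting both.
355 = 7 × 50 + 5, so there are 50 full weeks plus 5 extra days.
Each full week contributes 2 weekend days (Sat, Sun): 50 × 2 = 100.
The 5 extra days are Tuesday, Wednesday, Thursday, Friday, Saturday — 1 of them qualifies.
Total: 100 + 1 = 101.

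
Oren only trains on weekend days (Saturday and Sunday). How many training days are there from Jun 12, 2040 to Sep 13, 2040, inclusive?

26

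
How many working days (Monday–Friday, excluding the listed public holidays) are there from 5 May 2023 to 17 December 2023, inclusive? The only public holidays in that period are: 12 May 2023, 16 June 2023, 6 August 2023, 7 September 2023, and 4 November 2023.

5 May 2023 is a Friday.
From 5 May 2023 to 17 December 2023 is 227 days inclusive.
227 = 7 × 32 + 3, so there are 32 full weeks plus 3 extra days.
Each full week contributes 5 weekdays (Mon–Fri): 32 × 5 = 160.
The 3 extra days are Fri, Sat, Sun — 1 of them qualifies.
Total: 160 + 1 = 161.
Holidays: 12 May 2023 (Fri); 16 June 2023 (Fri); 6 August 2023 (Sun); 7 September 2023 (Thu); 4 November 2023 (Sat).
3 of the 5 holidays fall on weekdays; the rest are weekends and were already excluded.
Business days: 161 − 3 = 158.

158 working days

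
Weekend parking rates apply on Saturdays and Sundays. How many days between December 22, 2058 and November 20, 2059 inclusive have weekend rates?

95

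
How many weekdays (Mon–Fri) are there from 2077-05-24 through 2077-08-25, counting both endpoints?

2077-05-24 is a Monday.
From 2077-05-24 to 2077-08-25 is 94 days inclusive.
94 = 7 × 13 + 3, so there are 13 full weeks plus 3 extra days.
Each full week contributes 5 weekdays (Mon–Fri): 13 × 5 = 65.
The 3 extra days are Mon, Tue, Wed — 3 of them qualify.
Total: 65 + 3 = 68.

68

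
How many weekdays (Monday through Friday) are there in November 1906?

1 November 1906 is a Thursday.
The range spans 30 days (inclusive of both endpoints).
30 = 7 × 4 + 2, so there are 4 full weeks plus 2 extra days.
Each full week contributes 5 weekdays (Mon–Fri): 4 × 5 = 20.
The 2 extra days are Thursday, Friday — 2 of them qualify.
Total: 20 + 2 = 22.

22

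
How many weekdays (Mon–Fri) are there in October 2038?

1 October 2038 is a Friday.
The range spans 31 days (inclusive of both endpoints).
31 = 7 × 4 + 3, so there are 4 full weeks plus 3 extra days.
Each full week contributes 5 weekdays (Mon–Fri): 4 × 5 = 20.
The 3 extra days are Friday, Saturday, Sunday — 1 of them qualifies.
Total: 20 + 1 = 21.

21 weekdays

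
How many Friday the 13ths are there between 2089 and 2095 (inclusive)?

11

Friday-the-13ths by year:
2089: May
2090: Jan, Oct
2091: Apr, Jul
2092: Jun
2093: Feb, Mar, Nov
2094: Aug
2095: May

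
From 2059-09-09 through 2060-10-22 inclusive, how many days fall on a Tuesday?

59 Tuesdays

2059-09-09 is a Tuesday.
From 2059-09-09 to 2060-10-22 is 410 days inclusive.
410 = 7 × 58 + 4, so there are 58 full weeks plus 4 extra days.
Each full week contributes one Tuesday: 58 so far.
The 4 extra days are Tuesday, Wednesday, Thursday, Friday — 1 of them qualifies.
Total: 58 + 1 = 59.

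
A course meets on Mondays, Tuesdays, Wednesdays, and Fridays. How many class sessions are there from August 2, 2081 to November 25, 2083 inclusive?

August 2, 2081 is a Saturday.
The range spans 846 days (inclusive of both endpoints).
846 = 7 × 120 + 6, so there are 120 full weeks plus 6 extra days.
Each full week contributes 4 days from the set (Mon, Tue, Wed, Fri): 120 × 4 = 480.
The 6 extra days are Sat, Sun, Mon, Tue, Wed, Thu — 3 of them qualify.
Total: 480 + 3 = 483.

483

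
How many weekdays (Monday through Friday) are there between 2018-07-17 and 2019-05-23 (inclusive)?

223

2018-07-17 is a Tuesday.
From 2018-07-17 to 2019-05-23 is 311 days inclusive.
311 = 7 × 44 + 3, so there are 44 full weeks plus 3 extra days.
Each full week contributes 5 weekdays (Mon–Fri): 44 × 5 = 220.
The 3 extra days are Tuesday, Wednesday, Thursday — 3 of them qualify.
Total: 220 + 3 = 223.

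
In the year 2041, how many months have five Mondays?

A month has five Mondays exactly when Monday falls within its first (length − 28) days.
Jan: 31 days, starts Tue → 5 of Tue, Wed, Thu
Feb: 28 days, starts Fri → 5 of (none)
Mar: 31 days, starts Fri → 5 of Fri, Sat, Sun
Apr: 30 days, starts Mon → 5 of Mon, Tue ✓
May: 31 days, starts Wed → 5 of Wed, Thu, Fri
Jun: 30 days, starts Sat → 5 of Sat, Sun
Jul: 31 days, starts Mon → 5 of Mon, Tue, Wed ✓
Aug: 31 days, starts Thu → 5 of Thu, Fri, Sat
Sep: 30 days, starts Sun → 5 of Sun, Mon ✓
Oct: 31 days, starts Tue → 5 of Tue, Wed, Thu
Nov: 30 days, starts Fri → 5 of Fri, Sat
Dec: 31 days, starts Sun → 5 of Sun, Mon, Tue ✓
Months with five Mondays: Apr, Jul, Sep, Dec.

4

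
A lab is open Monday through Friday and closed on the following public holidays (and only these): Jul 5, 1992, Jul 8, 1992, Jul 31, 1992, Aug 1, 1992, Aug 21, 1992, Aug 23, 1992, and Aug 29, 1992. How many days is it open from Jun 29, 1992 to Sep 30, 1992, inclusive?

Jun 29, 1992 is a Monday.
The range spans 94 days (inclusive of both endpoints).
94 = 7 × 13 + 3, so there are 13 full weeks plus 3 extra days.
Each full week contributes 5 weekdays (Mon–Fri): 13 × 5 = 65.
The 3 extra days are Mon, Tue, Wed — 3 of them qualify.
Total: 65 + 3 = 68.
Holidays: Jul 5, 1992 (Sun); Jul 8, 1992 (Wed); Jul 31, 1992 (Fri); Aug 1, 1992 (Sat); Aug 21, 1992 (Fri); Aug 23, 1992 (Sun); Aug 29, 1992 (Sat).
3 of the 7 holidays fall on weekdays; the rest are weekends and were already excluded.
Business days: 68 − 3 = 65.

65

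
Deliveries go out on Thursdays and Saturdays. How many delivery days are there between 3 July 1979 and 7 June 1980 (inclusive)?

3 July 1979 is a Tuesday.
The range spans 341 days (inclusive of both endpoints).
341 = 7 × 48 + 5, so there are 48 full weeks plus 5 extra days.
Each full week contributes 2 days from the set (Thu, Sat): 48 × 2 = 96.
The 5 extra days are Tuesday, Wednesday, Thursday, Friday, Saturday — 2 of them qualify.
Total: 96 + 2 = 98.

98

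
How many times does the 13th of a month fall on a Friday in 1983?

The 13th falls on a Friday when the month's 13th has weekday Fri.
Jan 13 is Thu; Feb 13 is Sun; Mar 13 is Sun; Apr 13 is Wed; May 13 is Fri ✓; Jun 13 is Mon; Jul 13 is Wed; Aug 13 is Sat; Sep 13 is Tue; Oct 13 is Thu; Nov 13 is Sun; Dec 13 is Tue.
Friday the 13ths: May.

1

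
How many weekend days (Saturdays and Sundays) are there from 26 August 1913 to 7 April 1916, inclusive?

272

26 August 1913 is a Tuesday.
That's 956 days from start to end, counting both.
956 = 7 × 136 + 4, so there are 136 full weeks plus 4 extra days.
Each full week contributes 2 weekend days (Sat, Sun): 136 × 2 = 272.
The 4 extra days are Tue, Wed, Thu, Fri — none qualify.
Total: 272 + 0 = 272.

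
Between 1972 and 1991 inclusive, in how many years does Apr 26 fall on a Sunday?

2

Day of week of April 26 in each year:
1972: Wed, 1973: Thu, 1974: Fri, 1975: Sat, 1976: Mon, 1977: Tue, 1978: Wed, 1979: Thu, 1980: Sat, 1981: Sun ✓, 1982: Mon, 1983: Tue, 1984: Thu, 1985: Fri, 1986: Sat, 1987: Sun ✓, 1988: Tue, 1989: Wed, 1990: Thu, 1991: Fri
Sundays: 1981, 1987.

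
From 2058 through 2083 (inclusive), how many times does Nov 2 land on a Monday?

Day of week of November 2 in each year:
2058: Sat, 2059: Sun, 2060: Tue, 2061: Wed, 2062: Thu, 2063: Fri, 2064: Sun, 2065: Mon ✓, 2066: Tue, 2067: Wed, 2068: Fri, 2069: Sat, 2070: Sun, 2071: Mon ✓, 2072: Wed, 2073: Thu, 2074: Fri, 2075: Sat, 2076: Mon ✓, 2077: Tue, 2078: Wed, 2079: Thu, 2080: Sat, 2081: Sun, 2082: Mon ✓, 2083: Tue
Mondays: 2065, 2071, 2076, 2082.

4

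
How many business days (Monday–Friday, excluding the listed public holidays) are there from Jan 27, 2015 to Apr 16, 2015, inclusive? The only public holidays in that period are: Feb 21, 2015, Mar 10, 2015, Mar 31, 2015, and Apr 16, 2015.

Jan 27, 2015 is a Tuesday.
The range spans 80 days (inclusive of both endpoints).
80 = 7 × 11 + 3, so there are 11 full weeks plus 3 extra days.
Each full week contributes 5 weekdays (Mon–Fri): 11 × 5 = 55.
The 3 extra days are Tuesday, Wednesday, Thursday — 3 of them qualify.
Total: 55 + 3 = 58.
Holidays: Feb 21, 2015 (Sat); Mar 10, 2015 (Tue); Mar 31, 2015 (Tue); Apr 16, 2015 (Thu).
3 of the 4 holidays fall on weekdays; the rest are weekends and were already excluded.
Business days: 58 − 3 = 55.

55 business days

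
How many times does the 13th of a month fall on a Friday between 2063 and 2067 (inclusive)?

Friday-the-13ths by year:
2063: Apr, Jul
2064: Jun
2065: Feb, Mar, Nov
2066: Aug
2067: May

8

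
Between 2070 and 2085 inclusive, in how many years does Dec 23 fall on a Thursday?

Day of week of December 23 in each year:
2070: Tue, 2071: Wed, 2072: Fri, 2073: Sat, 2074: Sun, 2075: Mon, 2076: Wed, 2077: Thu ✓, 2078: Fri, 2079: Sat, 2080: Mon, 2081: Tue, 2082: Wed, 2083: Thu ✓, 2084: Sat, 2085: Sun
Thursdays: 2077, 2083.

2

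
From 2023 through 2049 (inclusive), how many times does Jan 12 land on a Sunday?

4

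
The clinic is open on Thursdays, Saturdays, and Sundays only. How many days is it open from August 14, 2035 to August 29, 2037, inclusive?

320

August 14, 2035 is a Tuesday.
From August 14, 2035 to August 29, 2037 is 747 days inclusive.
747 = 7 × 106 + 5, so there are 106 full weeks plus 5 extra days.
Each full week contributes 3 days from the set (Thu, Sat, Sun): 106 × 3 = 318.
The 5 extra days are Tuesday, Wednesday, Thursday, Friday, Saturday — 2 of them qualify.
Total: 318 + 2 = 320.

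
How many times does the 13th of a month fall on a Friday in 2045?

The 13th falls on a Friday when the month's 13th has weekday Fri.
Jan 13 is Fri ✓; Feb 13 is Mon; Mar 13 is Mon; Apr 13 is Thu; May 13 is Sat; Jun 13 is Tue; Jul 13 is Thu; Aug 13 is Sun; Sep 13 is Wed; Oct 13 is Fri ✓; Nov 13 is Mon; Dec 13 is Wed.
Friday the 13ths: Jan, Oct.

2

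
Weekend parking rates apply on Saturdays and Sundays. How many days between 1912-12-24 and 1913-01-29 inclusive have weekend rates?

1912-12-24 is a Tuesday.
The range spans 37 days (inclusive of both endpoints).
37 = 7 × 5 + 2, so there are 5 full weeks plus 2 extra days.
Each full week contributes 2 weekend days (Sat, Sun): 5 × 2 = 10.
The 2 extra days are Tue, Wed — none qualify.
Total: 10 + 0 = 10.

10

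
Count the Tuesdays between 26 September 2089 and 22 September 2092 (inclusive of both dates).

156 Tuesdays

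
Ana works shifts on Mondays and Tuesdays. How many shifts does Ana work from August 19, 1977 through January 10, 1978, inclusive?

42

August 19, 1977 is a Friday.
The range spans 145 days (inclusive of both endpoints).
145 = 7 × 20 + 5, so there are 20 full weeks plus 5 extra days.
Each full week contributes 2 days from the set (Mon, Tue): 20 × 2 = 40.
The 5 extra days are Friday, Saturday, Sunday, Monday, Tuesday — 2 of them qualify.
Total: 40 + 2 = 42.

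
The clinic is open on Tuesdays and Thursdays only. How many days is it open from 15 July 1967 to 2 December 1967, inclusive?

15 July 1967 is a Saturday.
The range spans 141 days (inclusive of both endpoints).
141 = 7 × 20 + 1, so there are 20 full weeks plus 1 extra day.
Each full week contributes 2 days from the set (Tue, Thu): 20 × 2 = 40.
The 1 extra day is Saturday — none qualify.
Total: 40 + 0 = 40.

40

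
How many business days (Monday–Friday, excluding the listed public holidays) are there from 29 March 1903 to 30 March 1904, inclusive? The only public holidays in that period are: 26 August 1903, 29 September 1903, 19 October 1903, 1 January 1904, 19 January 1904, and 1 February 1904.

257 business days

29 March 1903 is a Sunday.
That's 368 days from start to end, counting both.
368 = 7 × 52 + 4, so there are 52 full weeks plus 4 extra days.
Each full week contributes 5 weekdays (Mon–Fri): 52 × 5 = 260.
The 4 extra days are Sun, Mon, Tue, Wed — 3 of them qualify.
Total: 260 + 3 = 263.
Holidays: 26 August 1903 (Wed); 29 September 1903 (Tue); 19 October 1903 (Mon); 1 January 1904 (Fri); 19 January 1904 (Tue); 1 February 1904 (Mon).
All 6 holidays fall on weekdays, so subtract 6.
Business days: 263 − 6 = 257.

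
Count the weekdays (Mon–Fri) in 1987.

1 January 1987 is a Thursday.
The range spans 365 days (inclusive of both endpoints).
365 = 7 × 52 + 1, so there are 52 full weeks plus 1 extra day.
Each full week contributes 5 weekdays (Mon–Fri): 52 × 5 = 260.
The 1 extra day is Thu — 1 of them qualifies.
Total: 260 + 1 = 261.

261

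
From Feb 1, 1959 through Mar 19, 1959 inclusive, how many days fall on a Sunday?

7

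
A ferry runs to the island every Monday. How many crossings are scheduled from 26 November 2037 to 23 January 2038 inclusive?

8

26 November 2037 is a Thursday.
From 26 November 2037 to 23 January 2038 is 59 days inclusive.
59 = 7 × 8 + 3, so there are 8 full weeks plus 3 extra days.
Each full week contributes one Monday: 8 so far.
The 3 extra days are Thu, Fri, Sat — none qualify.
Total: 8 + 0 = 8.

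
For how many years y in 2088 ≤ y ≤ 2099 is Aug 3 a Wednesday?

2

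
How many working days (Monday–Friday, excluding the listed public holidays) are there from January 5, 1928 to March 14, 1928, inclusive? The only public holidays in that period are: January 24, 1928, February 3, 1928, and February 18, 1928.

January 5, 1928 is a Thursday.
From January 5, 1928 to March 14, 1928 is 70 days inclusive.
70 = 7 × 10, so the span is exactly 10 full weeks.
Each full week contributes 5 weekdays (Mon–Fri): 10 × 5 = 50.
Holidays: January 24, 1928 (Tue); February 3, 1928 (Fri); February 18, 1928 (Sat).
2 of the 3 holidays fall on weekdays; the rest are weekends and were already excluded.
Business days: 50 − 2 = 48.

48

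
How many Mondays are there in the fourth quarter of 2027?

13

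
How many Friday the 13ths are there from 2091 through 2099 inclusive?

Friday-the-13ths by year:
2091: Apr, Jul
2092: Jun
2093: Feb, Mar, Nov
2094: Aug
2095: May
2096: Jan, Apr, Jul
2097: Sep, Dec
2098: Jun
2099: Feb, Mar, Nov

17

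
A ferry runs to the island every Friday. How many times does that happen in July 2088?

5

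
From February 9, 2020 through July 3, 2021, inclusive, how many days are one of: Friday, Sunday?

146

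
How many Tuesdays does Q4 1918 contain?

14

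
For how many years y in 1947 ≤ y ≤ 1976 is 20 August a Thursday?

Day of week of August 20 in each year:
1947: Wed, 1948: Fri, 1949: Sat, 1950: Sun, 1951: Mon, 1952: Wed, 1953: Thu ✓, 1954: Fri, 1955: Sat, 1956: Mon, 1957: Tue, 1958: Wed, 1959: Thu ✓, 1960: Sat, 1961: Sun, 1962: Mon, 1963: Tue, 1964: Thu ✓, 1965: Fri, 1966: Sat, 1967: Sun, 1968: Tue, 1969: Wed, 1970: Thu ✓, 1971: Fri, 1972: Sun, 1973: Mon, 1974: Tue, 1975: Wed, 1976: Fri
Thursdays: 1953, 1959, 1964, 1970.

4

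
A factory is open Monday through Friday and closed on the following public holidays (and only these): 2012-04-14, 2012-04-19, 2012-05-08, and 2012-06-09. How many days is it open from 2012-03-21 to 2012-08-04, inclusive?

96 working days

2012-03-21 is a Wednesday.
The range spans 137 days (inclusive of both endpoints).
137 = 7 × 19 + 4, so there are 19 full weeks plus 4 extra days.
Each full week contributes 5 weekdays (Mon–Fri): 19 × 5 = 95.
The 4 extra days are Wed, Thu, Fri, Sat — 3 of them qualify.
Total: 95 + 3 = 98.
Holidays: 2012-04-14 (Sat); 2012-04-19 (Thu); 2012-05-08 (Tue); 2012-06-09 (Sat).
2 of the 4 holidays fall on weekdays; the rest are weekends and were already excluded.
Business days: 98 − 2 = 96.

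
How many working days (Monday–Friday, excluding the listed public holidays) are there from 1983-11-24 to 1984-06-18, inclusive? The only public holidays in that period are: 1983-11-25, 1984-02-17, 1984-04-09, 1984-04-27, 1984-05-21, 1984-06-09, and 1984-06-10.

1983-11-24 is a Thursday.
From 1983-11-24 to 1984-06-18 is 208 days inclusive.
208 = 7 × 29 + 5, so there are 29 full weeks plus 5 extra days.
Each full week contributes 5 weekdays (Mon–Fri): 29 × 5 = 145.
The 5 extra days are Thursday, Friday, Saturday, Sunday, Monday — 3 of them qualify.
Total: 145 + 3 = 148.
Holidays: 1983-11-25 (Fri); 1984-02-17 (Fri); 1984-04-09 (Mon); 1984-04-27 (Fri); 1984-05-21 (Mon); 1984-06-09 (Sat); 1984-06-10 (Sun).
5 of the 7 holidays fall on weekdays; the rest are weekends and were already excluded.
Business days: 148 − 5 = 143.

143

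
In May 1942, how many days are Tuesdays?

May 1, 1942 is a Friday.
The range spans 31 days (inclusive of both endpoints).
31 = 7 × 4 + 3, so there are 4 full weeks plus 3 extra days.
Each full week contributes one Tuesday: 4 so far.
The 3 extra days are Fri, Sat, Sun — none qualify.
Total: 4 + 0 = 4.

4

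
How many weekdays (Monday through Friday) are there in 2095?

2095-01-01 is a Saturday.
That's 365 days from start to end, counting both.
365 = 7 × 52 + 1, so there are 52 full weeks plus 1 extra day.
Each full week contributes 5 weekdays (Mon–Fri): 52 × 5 = 260.
The 1 extra day is Sat — none qualify.
Total: 260 + 0 = 260.

260 weekdays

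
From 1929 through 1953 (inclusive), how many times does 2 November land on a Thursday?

Day of week of November 2 in each year:
1929: Sat, 1930: Sun, 1931: Mon, 1932: Wed, 1933: Thu ✓, 1934: Fri, 1935: Sat, 1936: Mon, 1937: Tue, 1938: Wed, 1939: Thu ✓, 1940: Sat, 1941: Sun, 1942: Mon, 1943: Tue, 1944: Thu ✓, 1945: Fri, 1946: Sat, 1947: Sun, 1948: Tue, 1949: Wed, 1950: Thu ✓, 1951: Fri, 1952: Sun, 1953: Mon
Thursdays: 1933, 1939, 1944, 1950.

4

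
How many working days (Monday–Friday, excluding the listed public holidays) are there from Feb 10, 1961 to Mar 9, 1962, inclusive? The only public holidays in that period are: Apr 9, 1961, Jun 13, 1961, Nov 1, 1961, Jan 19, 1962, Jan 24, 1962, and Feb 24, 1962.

277 working days

Feb 10, 1961 is a Friday.
That's 393 days from start to end, counting both.
393 = 7 × 56 + 1, so there are 56 full weeks plus 1 extra day.
Each full week contributes 5 weekdays (Mon–Fri): 56 × 5 = 280.
The 1 extra day is Friday — 1 of them qualifies.
Total: 280 + 1 = 281.
Holidays: Apr 9, 1961 (Sun); Jun 13, 1961 (Tue); Nov 1, 1961 (Wed); Jan 19, 1962 (Fri); Jan 24, 1962 (Wed); Feb 24, 1962 (Sat).
4 of the 6 holidays fall on weekdays; the rest are weekends and were already excluded.
Business days: 281 − 4 = 277.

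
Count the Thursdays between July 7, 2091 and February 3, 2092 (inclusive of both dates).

July 7, 2091 is a Saturday.
The range spans 212 days (inclusive of both endpoints).
212 = 7 × 30 + 2, so there are 30 full weeks plus 2 extra days.
Each full week contributes one Thursday: 30 so far.
The 2 extra days are Sat, Sun — none qualify.
Total: 30 + 0 = 30.

30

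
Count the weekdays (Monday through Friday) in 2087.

Jan 1, 2087 is a Wednesday.
The range spans 365 days (inclusive of both endpoints).
365 = 7 × 52 + 1, so there are 52 full weeks plus 1 extra day.
Each full week contributes 5 weekdays (Mon–Fri): 52 × 5 = 260.
The 1 extra day is Wed — 1 of them qualifies.
Total: 260 + 1 = 261.

261 weekdays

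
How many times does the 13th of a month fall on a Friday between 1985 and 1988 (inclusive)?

Friday-the-13ths by year:
1985: Sep, Dec
1986: Jun
1987: Feb, Mar, Nov
1988: May

7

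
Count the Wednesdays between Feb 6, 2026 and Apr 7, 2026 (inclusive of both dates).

8 Wednesdays

Feb 6, 2026 is a Friday.
That's 61 days from start to end, counting both.
61 = 7 × 8 + 5, so there are 8 full weeks plus 5 extra days.
Each full week contributes one Wednesday: 8 so far.
The 5 extra days are Friday, Saturday, Sunday, Monday, Tuesday — none qualify.
Total: 8 + 0 = 8.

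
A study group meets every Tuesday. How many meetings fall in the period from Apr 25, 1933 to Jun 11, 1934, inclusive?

Apr 25, 1933 is a Tuesday.
From Apr 25, 1933 to Jun 11, 1934 is 413 days inclusive.
413 = 7 × 59, so the span is exactly 59 full weeks.
Each full week contributes one Tuesday: 59 so far.
Total: 59.

59 Tuesdays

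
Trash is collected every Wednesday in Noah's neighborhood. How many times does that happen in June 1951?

4

1951-06-01 is a Friday.
The range spans 30 days (inclusive of both endpoints).
30 = 7 × 4 + 2, so there are 4 full weeks plus 2 extra days.
Each full week contributes one Wednesday: 4 so far.
The 2 extra days are Fri, Sat — none qualify.
Total: 4 + 0 = 4.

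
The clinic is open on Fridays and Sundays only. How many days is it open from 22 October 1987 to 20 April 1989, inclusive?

22 October 1987 is a Thursday.
That's 547 days from start to end, counting both.
547 = 7 × 78 + 1, so there are 78 full weeks plus 1 extra day.
Each full week contributes 2 days from the set (Fri, Sun): 78 × 2 = 156.
The 1 extra day is Thursday — none qualify.
Total: 156 + 0 = 156.

156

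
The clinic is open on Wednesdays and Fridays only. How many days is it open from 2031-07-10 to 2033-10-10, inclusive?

235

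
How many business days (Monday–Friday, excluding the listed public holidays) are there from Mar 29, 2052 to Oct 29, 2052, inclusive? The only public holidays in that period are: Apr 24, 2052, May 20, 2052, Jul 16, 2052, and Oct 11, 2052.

Mar 29, 2052 is a Friday.
That's 215 days from start to end, counting both.
215 = 7 × 30 + 5, so there are 30 full weeks plus 5 extra days.
Each full week contributes 5 weekdays (Mon–Fri): 30 × 5 = 150.
The 5 extra days are Friday, Saturday, Sunday, Monday, Tuesday — 3 of them qualify.
Total: 150 + 3 = 153.
Holidays: Apr 24, 2052 (Wed); May 20, 2052 (Mon); Jul 16, 2052 (Tue); Oct 11, 2052 (Fri).
All 4 holidays fall on weekdays, so subtract 4.
Business days: 153 − 4 = 149.

149 business days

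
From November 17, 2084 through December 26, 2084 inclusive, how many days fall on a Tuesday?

6

November 17, 2084 is a Friday.
From November 17, 2084 to December 26, 2084 is 40 days inclusive.
40 = 7 × 5 + 5, so there are 5 full weeks plus 5 extra days.
Each full week contributes one Tuesday: 5 so far.
The 5 extra days are Friday, Saturday, Sunday, Monday, Tuesday — 1 of them qualifies.
Total: 5 + 1 = 6.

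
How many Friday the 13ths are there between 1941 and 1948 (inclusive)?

Friday-the-13ths by year:
1941: Jun
1942: Feb, Mar, Nov
1943: Aug
1944: Oct
1945: Apr, Jul
1946: Sep, Dec
1947: Jun
1948: Feb, Aug

13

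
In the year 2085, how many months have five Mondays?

5

A month has five Mondays exactly when Monday falls within its first (length − 28) days.
Jan: 31 days, starts Mon → 5 of Mon, Tue, Wed ✓
Feb: 28 days, starts Thu → 5 of (none)
Mar: 31 days, starts Thu → 5 of Thu, Fri, Sat
Apr: 30 days, starts Sun → 5 of Sun, Mon ✓
May: 31 days, starts Tue → 5 of Tue, Wed, Thu
Jun: 30 days, starts Fri → 5 of Fri, Sat
Jul: 31 days, starts Sun → 5 of Sun, Mon, Tue ✓
Aug: 31 days, starts Wed → 5 of Wed, Thu, Fri
Sep: 30 days, starts Sat → 5 of Sat, Sun
Oct: 31 days, starts Mon → 5 of Mon, Tue, Wed ✓
Nov: 30 days, starts Thu → 5 of Thu, Fri
Dec: 31 days, starts Sat → 5 of Sat, Sun, Mon ✓
Months with five Mondays: Jan, Apr, Jul, Oct, Dec.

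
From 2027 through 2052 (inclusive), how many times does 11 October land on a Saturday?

3

Day of week of October 11 in each year:
2027: Mon, 2028: Wed, 2029: Thu, 2030: Fri, 2031: Sat ✓, 2032: Mon, 2033: Tue, 2034: Wed, 2035: Thu, 2036: Sat ✓, 2037: Sun, 2038: Mon, 2039: Tue, 2040: Thu, 2041: Fri, 2042: Sat ✓, 2043: Sun, 2044: Tue, 2045: Wed, 2046: Thu, 2047: Fri, 2048: Sun, 2049: Mon, 2050: Tue, 2051: Wed, 2052: Fri
Saturdays: 2031, 2036, 2042.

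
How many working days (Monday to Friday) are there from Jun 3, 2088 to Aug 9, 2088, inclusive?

48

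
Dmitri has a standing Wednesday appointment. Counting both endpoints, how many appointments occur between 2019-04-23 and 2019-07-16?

2019-04-23 is a Tuesday.
That's 85 days from start to end, counting both.
85 = 7 × 12 + 1, so there are 12 full weeks plus 1 extra day.
Each full week contributes one Wednesday: 12 so far.
The 1 extra day is Tue — none qualify.
Total: 12 + 0 = 12.

12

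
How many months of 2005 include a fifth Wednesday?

A month has five Wednesdays exactly when Wednesday falls within its first (length − 28) days.
Jan: 31 days, starts Sat → 5 of Sat, Sun, Mon
Feb: 28 days, starts Tue → 5 of (none)
Mar: 31 days, starts Tue → 5 of Tue, Wed, Thu ✓
Apr: 30 days, starts Fri → 5 of Fri, Sat
May: 31 days, starts Sun → 5 of Sun, Mon, Tue
Jun: 30 days, starts Wed → 5 of Wed, Thu ✓
Jul: 31 days, starts Fri → 5 of Fri, Sat, Sun
Aug: 31 days, starts Mon → 5 of Mon, Tue, Wed ✓
Sep: 30 days, starts Thu → 5 of Thu, Fri
Oct: 31 days, starts Sat → 5 of Sat, Sun, Mon
Nov: 30 days, starts Tue → 5 of Tue, Wed ✓
Dec: 31 days, starts Thu → 5 of Thu, Fri, Sat
Months with five Wednesdays: Mar, Jun, Aug, Nov.

4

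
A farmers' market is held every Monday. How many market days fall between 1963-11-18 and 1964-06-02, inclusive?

1963-11-18 is a Monday.
The range spans 198 days (inclusive of both endpoints).
198 = 7 × 28 + 2, so there are 28 full weeks plus 2 extra days.
Each full week contributes one Monday: 28 so far.
The 2 extra days are Mon, Tue — 1 of them qualifies.
Total: 28 + 1 = 29.

29 Mondays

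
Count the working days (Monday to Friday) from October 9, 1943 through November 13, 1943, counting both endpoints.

October 9, 1943 is a Saturday.
That's 36 days from start to end, counting both.
36 = 7 × 5 + 1, so there are 5 full weeks plus 1 extra day.
Each full week contributes 5 weekdays (Mon–Fri): 5 × 5 = 25.
The 1 extra day is Saturday — none qualify.
Total: 25 + 0 = 25.

25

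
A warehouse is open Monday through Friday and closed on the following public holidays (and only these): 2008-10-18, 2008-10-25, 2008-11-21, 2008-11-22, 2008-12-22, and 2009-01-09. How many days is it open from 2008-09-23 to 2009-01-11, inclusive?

76

2008-09-23 is a Tuesday.
The range spans 111 days (inclusive of both endpoints).
111 = 7 × 15 + 6, so there are 15 full weeks plus 6 extra days.
Each full week contributes 5 weekdays (Mon–Fri): 15 × 5 = 75.
The 6 extra days are Tuesday, Wednesday, Thursday, Friday, Saturday, Sunday — 4 of them qualify.
Total: 75 + 4 = 79.
Holidays: 2008-10-18 (Sat); 2008-10-25 (Sat); 2008-11-21 (Fri); 2008-11-22 (Sat); 2008-12-22 (Mon); 2009-01-09 (Fri).
3 of the 6 holidays fall on weekdays; the rest are weekends and were already excluded.
Business days: 79 − 3 = 76.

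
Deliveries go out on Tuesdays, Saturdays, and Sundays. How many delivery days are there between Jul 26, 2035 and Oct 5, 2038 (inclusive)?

501

Jul 26, 2035 is a Thursday.
That's 1168 days from start to end, counting both.
1168 = 7 × 166 + 6, so there are 166 full weeks plus 6 extra days.
Each full week contributes 3 days from the set (Tue, Sat, Sun): 166 × 3 = 498.
The 6 extra days are Thursday, Friday, Saturday, Sunday, Monday, Tuesday — 3 of them qualify.
Total: 498 + 3 = 501.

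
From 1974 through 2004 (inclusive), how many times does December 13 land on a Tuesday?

Day of week of December 13 in each year:
1974: Fri, 1975: Sat, 1976: Mon, 1977: Tue ✓, 1978: Wed, 1979: Thu, 1980: Sat, 1981: Sun, 1982: Mon, 1983: Tue ✓, 1984: Thu, 1985: Fri, 1986: Sat, 1987: Sun, 1988: Tue ✓, 1989: Wed, 1990: Thu, 1991: Fri, 1992: Sun, 1993: Mon, 1994: Tue ✓, 1995: Wed, 1996: Fri, 1997: Sat, 1998: Sun, 1999: Mon, 2000: Wed, 2001: Thu, 2002: Fri, 2003: Sat, 2004: Mon
Tuesdays: 1977, 1983, 1988, 1994.

4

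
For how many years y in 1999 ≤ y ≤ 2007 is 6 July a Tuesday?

Day of week of July 6 in each year:
1999: Tue ✓, 2000: Thu, 2001: Fri, 2002: Sat, 2003: Sun, 2004: Tue ✓, 2005: Wed, 2006: Thu, 2007: Fri
Tuesdays: 1999, 2004.

2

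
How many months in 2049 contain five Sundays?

A month has five Sundays exactly when Sunday falls within its first (length − 28) days.
Jan: 31 days, starts Fri → 5 of Fri, Sat, Sun ✓
Feb: 28 days, starts Mon → 5 of (none)
Mar: 31 days, starts Mon → 5 of Mon, Tue, Wed
Apr: 30 days, starts Thu → 5 of Thu, Fri
May: 31 days, starts Sat → 5 of Sat, Sun, Mon ✓
Jun: 30 days, starts Tue → 5 of Tue, Wed
Jul: 31 days, starts Thu → 5 of Thu, Fri, Sat
Aug: 31 days, starts Sun → 5 of Sun, Mon, Tue ✓
Sep: 30 days, starts Wed → 5 of Wed, Thu
Oct: 31 days, starts Fri → 5 of Fri, Sat, Sun ✓
Nov: 30 days, starts Mon → 5 of Mon, Tue
Dec: 31 days, starts Wed → 5 of Wed, Thu, Fri
Months with five Sundays: Jan, May, Aug, Oct.

4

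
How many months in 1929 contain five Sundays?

4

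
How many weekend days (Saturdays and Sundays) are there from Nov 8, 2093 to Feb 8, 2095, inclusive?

Nov 8, 2093 is a Sunday.
The range spans 458 days (inclusive of both endpoints).
458 = 7 × 65 + 3, so there are 65 full weeks plus 3 extra days.
Each full week contributes 2 weekend days (Sat, Sun): 65 × 2 = 130.
The 3 extra days are Sun, Mon, Tue — 1 of them qualifies.
Total: 130 + 1 = 131.

131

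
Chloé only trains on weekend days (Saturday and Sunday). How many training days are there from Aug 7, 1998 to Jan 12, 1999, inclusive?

46

Aug 7, 1998 is a Friday.
From Aug 7, 1998 to Jan 12, 1999 is 159 days inclusive.
159 = 7 × 22 + 5, so there are 22 full weeks plus 5 extra days.
Each full week contributes 2 weekend days (Sat, Sun): 22 × 2 = 44.
The 5 extra days are Fri, Sat, Sun, Mon, Tue — 2 of them qualify.
Total: 44 + 2 = 46.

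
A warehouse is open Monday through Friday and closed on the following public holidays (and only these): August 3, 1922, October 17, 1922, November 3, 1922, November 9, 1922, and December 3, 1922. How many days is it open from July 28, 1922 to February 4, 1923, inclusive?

July 28, 1922 is a Friday.
From July 28, 1922 to February 4, 1923 is 192 days inclusive.
192 = 7 × 27 + 3, so there are 27 full weeks plus 3 extra days.
Each full week contributes 5 weekdays (Mon–Fri): 27 × 5 = 135.
The 3 extra days are Fri, Sat, Sun — 1 of them qualifies.
Total: 135 + 1 = 136.
Holidays: August 3, 1922 (Thu); October 17, 1922 (Tue); November 3, 1922 (Fri); November 9, 1922 (Thu); December 3, 1922 (Sun).
4 of the 5 holidays fall on weekdays; the rest are weekends and were already excluded.
Business days: 136 − 4 = 132.

132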